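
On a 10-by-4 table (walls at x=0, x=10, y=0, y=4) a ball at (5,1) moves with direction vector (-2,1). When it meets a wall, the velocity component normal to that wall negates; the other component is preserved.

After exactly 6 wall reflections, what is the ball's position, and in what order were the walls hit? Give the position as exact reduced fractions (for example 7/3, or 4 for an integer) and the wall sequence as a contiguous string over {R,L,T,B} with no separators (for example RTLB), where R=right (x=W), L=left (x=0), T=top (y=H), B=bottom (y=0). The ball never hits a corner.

Final position: (0,5/2)
Wall sequence: LTBRTL

1. t=5/2 → L at (0,7/2); v=(2,1)
2. t=1/2 → T at (1,4); v=(2,-1)
3. t=4 → B at (9,0); v=(2,1)
4. t=1/2 → R at (10,1/2); v=(-2,1)
5. t=7/2 → T at (3,4); v=(-2,-1)
6. t=3/2 → L at (0,5/2); v=(2,-1)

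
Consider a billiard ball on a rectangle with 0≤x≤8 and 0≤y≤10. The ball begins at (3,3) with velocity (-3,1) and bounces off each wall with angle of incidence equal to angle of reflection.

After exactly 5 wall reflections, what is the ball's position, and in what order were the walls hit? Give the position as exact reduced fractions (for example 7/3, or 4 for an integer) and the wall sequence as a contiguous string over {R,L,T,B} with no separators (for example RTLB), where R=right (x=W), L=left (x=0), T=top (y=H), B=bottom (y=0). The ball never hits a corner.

1. t=1 → L at (0,4); v=(3,1)
2. t=8/3 → R at (8,20/3); v=(-3,1)
3. t=8/3 → L at (0,28/3); v=(3,1)
4. t=2/3 → T at (2,10); v=(3,-1)
5. t=2 → R at (8,8); v=(-3,-1)

Final position: (8,8)
Wall sequence: LRLTR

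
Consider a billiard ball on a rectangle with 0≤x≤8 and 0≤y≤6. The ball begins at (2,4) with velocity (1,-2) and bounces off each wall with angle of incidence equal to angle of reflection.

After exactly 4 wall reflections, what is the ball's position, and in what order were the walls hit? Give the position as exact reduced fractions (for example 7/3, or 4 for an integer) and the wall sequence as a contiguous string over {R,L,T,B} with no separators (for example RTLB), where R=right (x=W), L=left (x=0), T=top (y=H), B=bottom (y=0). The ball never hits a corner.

Final position: (6,0)
Wall sequence: BTRB

1. t=2 → B at (4,0); v=(1,2)
2. t=3 → T at (7,6); v=(1,-2)
3. t=1 → R at (8,4); v=(-1,-2)
4. t=2 → B at (6,0); v=(-1,2)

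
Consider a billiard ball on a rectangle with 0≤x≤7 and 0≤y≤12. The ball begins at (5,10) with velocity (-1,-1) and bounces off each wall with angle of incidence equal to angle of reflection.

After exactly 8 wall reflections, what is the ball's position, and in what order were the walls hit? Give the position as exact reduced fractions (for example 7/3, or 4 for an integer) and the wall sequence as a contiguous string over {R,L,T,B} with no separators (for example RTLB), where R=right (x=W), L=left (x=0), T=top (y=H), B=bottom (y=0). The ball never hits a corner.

1. t=5 → L at (0,5); v=(1,-1)
2. t=5 → B at (5,0); v=(1,1)
3. t=2 → R at (7,2); v=(-1,1)
4. t=7 → L at (0,9); v=(1,1)
5. t=3 → T at (3,12); v=(1,-1)
6. t=4 → R at (7,8); v=(-1,-1)
7. t=7 → L at (0,1); v=(1,-1)
8. t=1 → B at (1,0); v=(1,1)

Final position: (1,0)
Wall sequence: LBRLTRLB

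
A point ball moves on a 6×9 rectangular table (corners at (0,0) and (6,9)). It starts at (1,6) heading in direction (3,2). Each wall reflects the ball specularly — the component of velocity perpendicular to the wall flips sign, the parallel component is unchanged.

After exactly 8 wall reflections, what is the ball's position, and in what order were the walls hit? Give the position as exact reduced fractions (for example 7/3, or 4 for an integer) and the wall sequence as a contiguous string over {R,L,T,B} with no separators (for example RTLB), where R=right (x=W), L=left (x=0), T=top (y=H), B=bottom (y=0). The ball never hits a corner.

Final position: (7/2,9)
Wall sequence: TRLRBLRT

1. t=3/2 → T at (11/2,9); v=(3,-2)
2. t=1/6 → R at (6,26/3); v=(-3,-2)
3. t=2 → L at (0,14/3); v=(3,-2)
4. t=2 → R at (6,2/3); v=(-3,-2)
5. t=1/3 → B at (5,0); v=(-3,2)
6. t=5/3 → L at (0,10/3); v=(3,2)
7. t=2 → R at (6,22/3); v=(-3,2)
8. t=5/6 → T at (7/2,9); v=(-3,-2)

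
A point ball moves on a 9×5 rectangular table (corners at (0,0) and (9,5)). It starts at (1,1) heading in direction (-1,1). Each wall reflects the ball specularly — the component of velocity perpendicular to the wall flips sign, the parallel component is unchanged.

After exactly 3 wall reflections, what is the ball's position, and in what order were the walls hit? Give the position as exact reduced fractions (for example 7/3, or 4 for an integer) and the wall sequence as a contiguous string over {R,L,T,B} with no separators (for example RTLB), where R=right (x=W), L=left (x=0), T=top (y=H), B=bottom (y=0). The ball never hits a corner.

1. t=1 → L at (0,2); v=(1,1)
2. t=3 → T at (3,5); v=(1,-1)
3. t=5 → B at (8,0); v=(1,1)

Final position: (8,0)
Wall sequence: LTB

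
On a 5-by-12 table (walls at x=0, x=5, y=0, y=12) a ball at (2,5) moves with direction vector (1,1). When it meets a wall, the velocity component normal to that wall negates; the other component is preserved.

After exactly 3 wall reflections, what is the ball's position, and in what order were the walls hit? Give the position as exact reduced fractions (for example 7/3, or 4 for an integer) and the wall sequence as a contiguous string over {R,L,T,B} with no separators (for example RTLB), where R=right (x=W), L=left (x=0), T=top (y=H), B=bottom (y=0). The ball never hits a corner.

Final position: (0,11)
Wall sequence: RTL

1. t=3 → R at (5,8); v=(-1,1)
2. t=4 → T at (1,12); v=(-1,-1)
3. t=1 → L at (0,11); v=(1,-1)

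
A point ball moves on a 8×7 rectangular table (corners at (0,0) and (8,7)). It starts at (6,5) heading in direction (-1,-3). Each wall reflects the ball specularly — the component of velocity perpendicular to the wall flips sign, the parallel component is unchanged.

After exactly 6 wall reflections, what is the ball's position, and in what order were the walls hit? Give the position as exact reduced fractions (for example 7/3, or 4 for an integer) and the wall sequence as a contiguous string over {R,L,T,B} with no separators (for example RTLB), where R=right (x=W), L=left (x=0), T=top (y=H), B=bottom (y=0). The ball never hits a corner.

1. t=5/3 → B at (13/3,0); v=(-1,3)
2. t=7/3 → T at (2,7); v=(-1,-3)
3. t=2 → L at (0,1); v=(1,-3)
4. t=1/3 → B at (1/3,0); v=(1,3)
5. t=7/3 → T at (8/3,7); v=(1,-3)
6. t=7/3 → B at (5,0); v=(1,3)

Final position: (5,0)
Wall sequence: BTLBTB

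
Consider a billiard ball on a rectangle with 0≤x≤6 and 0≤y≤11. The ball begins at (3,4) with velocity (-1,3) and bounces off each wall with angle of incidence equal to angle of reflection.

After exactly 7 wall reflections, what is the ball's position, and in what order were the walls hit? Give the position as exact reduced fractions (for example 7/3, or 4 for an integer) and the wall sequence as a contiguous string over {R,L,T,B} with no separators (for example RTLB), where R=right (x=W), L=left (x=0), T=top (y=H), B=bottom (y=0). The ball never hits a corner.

1. t=7/3 → T at (2/3,11); v=(-1,-3)
2. t=2/3 → L at (0,9); v=(1,-3)
3. t=3 → B at (3,0); v=(1,3)
4. t=3 → R at (6,9); v=(-1,3)
5. t=2/3 → T at (16/3,11); v=(-1,-3)
6. t=11/3 → B at (5/3,0); v=(-1,3)
7. t=5/3 → L at (0,5); v=(1,3)

Final position: (0,5)
Wall sequence: TLBRTBL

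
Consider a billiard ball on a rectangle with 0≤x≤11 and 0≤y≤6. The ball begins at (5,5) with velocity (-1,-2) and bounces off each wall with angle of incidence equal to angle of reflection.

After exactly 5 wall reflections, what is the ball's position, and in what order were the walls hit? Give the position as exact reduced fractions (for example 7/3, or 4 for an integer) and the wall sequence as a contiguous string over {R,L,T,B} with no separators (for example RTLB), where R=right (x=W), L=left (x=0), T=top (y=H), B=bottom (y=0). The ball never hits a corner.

Final position: (13/2,6)
Wall sequence: BLTBT

1. t=5/2 → B at (5/2,0); v=(-1,2)
2. t=5/2 → L at (0,5); v=(1,2)
3. t=1/2 → T at (1/2,6); v=(1,-2)
4. t=3 → B at (7/2,0); v=(1,2)
5. t=3 → T at (13/2,6); v=(1,-2)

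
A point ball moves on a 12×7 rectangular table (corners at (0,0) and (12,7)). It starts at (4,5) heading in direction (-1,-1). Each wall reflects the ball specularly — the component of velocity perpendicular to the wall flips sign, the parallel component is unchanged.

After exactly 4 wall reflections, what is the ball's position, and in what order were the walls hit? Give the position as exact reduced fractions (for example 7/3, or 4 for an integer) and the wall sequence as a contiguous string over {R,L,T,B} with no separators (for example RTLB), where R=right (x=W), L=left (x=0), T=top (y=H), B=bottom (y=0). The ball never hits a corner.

Final position: (12,3)
Wall sequence: LBTR

1. t=4 → L at (0,1); v=(1,-1)
2. t=1 → B at (1,0); v=(1,1)
3. t=7 → T at (8,7); v=(1,-1)
4. t=4 → R at (12,3); v=(-1,-1)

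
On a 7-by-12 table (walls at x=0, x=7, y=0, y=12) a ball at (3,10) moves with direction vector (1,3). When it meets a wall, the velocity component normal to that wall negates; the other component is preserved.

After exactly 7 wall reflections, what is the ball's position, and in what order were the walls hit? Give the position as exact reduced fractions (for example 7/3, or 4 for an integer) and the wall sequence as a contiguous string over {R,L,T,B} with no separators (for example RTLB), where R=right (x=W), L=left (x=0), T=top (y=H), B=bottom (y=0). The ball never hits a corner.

Final position: (17/3,12)
Wall sequence: TRBTLBT

1. t=2/3 → T at (11/3,12); v=(1,-3)
2. t=10/3 → R at (7,2); v=(-1,-3)
3. t=2/3 → B at (19/3,0); v=(-1,3)
4. t=4 → T at (7/3,12); v=(-1,-3)
5. t=7/3 → L at (0,5); v=(1,-3)
6. t=5/3 → B at (5/3,0); v=(1,3)
7. t=4 → T at (17/3,12); v=(1,-3)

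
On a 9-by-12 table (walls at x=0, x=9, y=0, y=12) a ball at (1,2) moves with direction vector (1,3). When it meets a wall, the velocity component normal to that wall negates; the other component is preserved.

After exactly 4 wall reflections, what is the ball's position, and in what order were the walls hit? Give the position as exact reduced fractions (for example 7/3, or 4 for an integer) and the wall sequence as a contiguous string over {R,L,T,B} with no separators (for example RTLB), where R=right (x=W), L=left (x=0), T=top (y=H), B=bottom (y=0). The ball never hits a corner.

1. t=10/3 → T at (13/3,12); v=(1,-3)
2. t=4 → B at (25/3,0); v=(1,3)
3. t=2/3 → R at (9,2); v=(-1,3)
4. t=10/3 → T at (17/3,12); v=(-1,-3)

Final position: (17/3,12)
Wall sequence: TBRT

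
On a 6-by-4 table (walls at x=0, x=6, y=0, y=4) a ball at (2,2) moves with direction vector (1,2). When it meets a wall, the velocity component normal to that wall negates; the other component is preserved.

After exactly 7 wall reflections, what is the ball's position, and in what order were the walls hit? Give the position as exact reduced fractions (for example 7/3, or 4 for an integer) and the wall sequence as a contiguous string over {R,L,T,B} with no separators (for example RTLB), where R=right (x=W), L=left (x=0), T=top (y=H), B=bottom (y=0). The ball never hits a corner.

1. t=1 → T at (3,4); v=(1,-2)
2. t=2 → B at (5,0); v=(1,2)
3. t=1 → R at (6,2); v=(-1,2)
4. t=1 → T at (5,4); v=(-1,-2)
5. t=2 → B at (3,0); v=(-1,2)
6. t=2 → T at (1,4); v=(-1,-2)
7. t=1 → L at (0,2); v=(1,-2)

Final position: (0,2)
Wall sequence: TBRTBTL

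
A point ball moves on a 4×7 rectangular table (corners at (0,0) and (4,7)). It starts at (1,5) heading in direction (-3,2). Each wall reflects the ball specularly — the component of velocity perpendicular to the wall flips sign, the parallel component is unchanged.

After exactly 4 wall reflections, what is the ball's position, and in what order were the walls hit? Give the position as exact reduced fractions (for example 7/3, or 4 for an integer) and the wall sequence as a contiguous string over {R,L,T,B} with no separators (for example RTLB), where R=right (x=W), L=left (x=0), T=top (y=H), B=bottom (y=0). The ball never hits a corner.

Final position: (0,3)
Wall sequence: LTRL

1. t=1/3 → L at (0,17/3); v=(3,2)
2. t=2/3 → T at (2,7); v=(3,-2)
3. t=2/3 → R at (4,17/3); v=(-3,-2)
4. t=4/3 → L at (0,3); v=(3,-2)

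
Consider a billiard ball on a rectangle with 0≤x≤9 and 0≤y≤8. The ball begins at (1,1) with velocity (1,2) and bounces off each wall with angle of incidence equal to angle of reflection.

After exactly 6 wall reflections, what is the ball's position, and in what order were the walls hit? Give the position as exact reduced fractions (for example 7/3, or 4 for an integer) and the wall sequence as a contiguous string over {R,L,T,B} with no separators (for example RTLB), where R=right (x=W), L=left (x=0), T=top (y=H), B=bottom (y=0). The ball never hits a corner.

Final position: (0,3)
Wall sequence: TBRTBL

1. t=7/2 → T at (9/2,8); v=(1,-2)
2. t=4 → B at (17/2,0); v=(1,2)
3. t=1/2 → R at (9,1); v=(-1,2)
4. t=7/2 → T at (11/2,8); v=(-1,-2)
5. t=4 → B at (3/2,0); v=(-1,2)
6. t=3/2 → L at (0,3); v=(1,2)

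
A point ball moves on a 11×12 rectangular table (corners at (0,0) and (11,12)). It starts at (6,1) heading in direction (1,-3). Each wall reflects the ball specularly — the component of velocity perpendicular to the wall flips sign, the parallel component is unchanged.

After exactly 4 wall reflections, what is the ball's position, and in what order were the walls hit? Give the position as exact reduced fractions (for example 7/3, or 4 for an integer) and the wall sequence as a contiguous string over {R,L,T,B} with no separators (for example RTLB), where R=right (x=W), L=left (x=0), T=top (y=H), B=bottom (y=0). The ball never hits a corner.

Final position: (23/3,0)
Wall sequence: BTRB

1. t=1/3 → B at (19/3,0); v=(1,3)
2. t=4 → T at (31/3,12); v=(1,-3)
3. t=2/3 → R at (11,10); v=(-1,-3)
4. t=10/3 → B at (23/3,0); v=(-1,3)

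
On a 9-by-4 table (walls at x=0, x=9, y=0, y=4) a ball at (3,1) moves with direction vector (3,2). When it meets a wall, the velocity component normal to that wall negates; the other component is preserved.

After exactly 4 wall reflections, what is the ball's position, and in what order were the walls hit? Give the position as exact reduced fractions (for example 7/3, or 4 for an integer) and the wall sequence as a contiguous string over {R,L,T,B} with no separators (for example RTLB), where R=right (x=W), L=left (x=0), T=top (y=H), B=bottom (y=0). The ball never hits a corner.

Final position: (0,3)
Wall sequence: TRBL

1. t=3/2 → T at (15/2,4); v=(3,-2)
2. t=1/2 → R at (9,3); v=(-3,-2)
3. t=3/2 → B at (9/2,0); v=(-3,2)
4. t=3/2 → L at (0,3); v=(3,2)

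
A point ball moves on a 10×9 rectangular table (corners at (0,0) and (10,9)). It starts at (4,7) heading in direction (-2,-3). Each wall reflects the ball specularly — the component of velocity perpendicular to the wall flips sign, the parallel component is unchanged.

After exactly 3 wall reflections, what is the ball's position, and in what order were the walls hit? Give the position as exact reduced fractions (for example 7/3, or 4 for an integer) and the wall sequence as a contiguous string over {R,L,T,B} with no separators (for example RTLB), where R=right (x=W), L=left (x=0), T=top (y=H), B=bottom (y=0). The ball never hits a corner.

1. t=2 → L at (0,1); v=(2,-3)
2. t=1/3 → B at (2/3,0); v=(2,3)
3. t=3 → T at (20/3,9); v=(2,-3)

Final position: (20/3,9)
Wall sequence: LBT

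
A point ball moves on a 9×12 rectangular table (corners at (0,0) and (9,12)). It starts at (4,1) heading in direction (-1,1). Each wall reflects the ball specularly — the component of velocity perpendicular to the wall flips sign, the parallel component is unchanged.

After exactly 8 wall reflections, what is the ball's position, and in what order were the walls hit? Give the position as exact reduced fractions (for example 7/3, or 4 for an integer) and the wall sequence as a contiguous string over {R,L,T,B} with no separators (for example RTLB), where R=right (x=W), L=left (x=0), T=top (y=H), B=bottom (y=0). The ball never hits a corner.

1. t=4 → L at (0,5); v=(1,1)
2. t=7 → T at (7,12); v=(1,-1)
3. t=2 → R at (9,10); v=(-1,-1)
4. t=9 → L at (0,1); v=(1,-1)
5. t=1 → B at (1,0); v=(1,1)
6. t=8 → R at (9,8); v=(-1,1)
7. t=4 → T at (5,12); v=(-1,-1)
8. t=5 → L at (0,7); v=(1,-1)

Final position: (0,7)
Wall sequence: LTRLBRTL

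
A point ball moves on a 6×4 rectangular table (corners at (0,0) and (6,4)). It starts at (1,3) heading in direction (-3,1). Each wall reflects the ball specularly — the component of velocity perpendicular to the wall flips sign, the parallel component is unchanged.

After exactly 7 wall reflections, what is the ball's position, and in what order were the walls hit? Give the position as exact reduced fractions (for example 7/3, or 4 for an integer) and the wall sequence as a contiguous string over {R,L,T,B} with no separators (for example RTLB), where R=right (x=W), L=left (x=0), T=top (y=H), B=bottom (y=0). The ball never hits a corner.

1. t=1/3 → L at (0,10/3); v=(3,1)
2. t=2/3 → T at (2,4); v=(3,-1)
3. t=4/3 → R at (6,8/3); v=(-3,-1)
4. t=2 → L at (0,2/3); v=(3,-1)
5. t=2/3 → B at (2,0); v=(3,1)
6. t=4/3 → R at (6,4/3); v=(-3,1)
7. t=2 → L at (0,10/3); v=(3,1)

Final position: (0,10/3)
Wall sequence: LTRLBRL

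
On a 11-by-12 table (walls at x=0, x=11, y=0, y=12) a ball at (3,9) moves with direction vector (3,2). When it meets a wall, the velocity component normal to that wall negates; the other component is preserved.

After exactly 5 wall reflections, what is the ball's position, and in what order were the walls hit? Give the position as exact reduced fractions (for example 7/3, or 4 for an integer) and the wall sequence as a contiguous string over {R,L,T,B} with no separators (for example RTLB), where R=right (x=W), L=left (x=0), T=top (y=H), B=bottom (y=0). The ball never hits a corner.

Final position: (11,5)
Wall sequence: TRLBR

1. t=3/2 → T at (15/2,12); v=(3,-2)
2. t=7/6 → R at (11,29/3); v=(-3,-2)
3. t=11/3 → L at (0,7/3); v=(3,-2)
4. t=7/6 → B at (7/2,0); v=(3,2)
5. t=5/2 → R at (11,5); v=(-3,2)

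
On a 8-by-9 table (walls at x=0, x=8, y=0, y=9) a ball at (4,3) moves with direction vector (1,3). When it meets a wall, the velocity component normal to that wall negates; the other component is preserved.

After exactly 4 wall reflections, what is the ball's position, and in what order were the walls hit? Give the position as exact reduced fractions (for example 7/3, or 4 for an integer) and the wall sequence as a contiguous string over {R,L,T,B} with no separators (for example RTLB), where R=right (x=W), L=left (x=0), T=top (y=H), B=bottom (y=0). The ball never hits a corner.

Final position: (4,9)
Wall sequence: TRBT

1. t=2 → T at (6,9); v=(1,-3)
2. t=2 → R at (8,3); v=(-1,-3)
3. t=1 → B at (7,0); v=(-1,3)
4. t=3 → T at (4,9); v=(-1,-3)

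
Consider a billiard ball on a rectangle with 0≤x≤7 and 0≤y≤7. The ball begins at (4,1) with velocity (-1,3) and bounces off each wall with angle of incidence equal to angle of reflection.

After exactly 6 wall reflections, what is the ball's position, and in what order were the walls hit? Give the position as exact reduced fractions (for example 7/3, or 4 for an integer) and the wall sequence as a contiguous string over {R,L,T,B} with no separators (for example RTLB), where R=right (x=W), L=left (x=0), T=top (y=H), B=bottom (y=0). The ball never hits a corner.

1. t=2 → T at (2,7); v=(-1,-3)
2. t=2 → L at (0,1); v=(1,-3)
3. t=1/3 → B at (1/3,0); v=(1,3)
4. t=7/3 → T at (8/3,7); v=(1,-3)
5. t=7/3 → B at (5,0); v=(1,3)
6. t=2 → R at (7,6); v=(-1,3)

Final position: (7,6)
Wall sequence: TLBTBR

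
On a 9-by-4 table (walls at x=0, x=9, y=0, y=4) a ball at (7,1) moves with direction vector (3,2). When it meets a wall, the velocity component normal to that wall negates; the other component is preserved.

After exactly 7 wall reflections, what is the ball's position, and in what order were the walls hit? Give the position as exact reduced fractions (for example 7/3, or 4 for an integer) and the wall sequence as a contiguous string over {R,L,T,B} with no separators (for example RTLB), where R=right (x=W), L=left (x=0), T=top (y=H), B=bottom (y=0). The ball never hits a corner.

Final position: (13/2,0)
Wall sequence: RTBLTRB

1. t=2/3 → R at (9,7/3); v=(-3,2)
2. t=5/6 → T at (13/2,4); v=(-3,-2)
3. t=2 → B at (1/2,0); v=(-3,2)
4. t=1/6 → L at (0,1/3); v=(3,2)
5. t=11/6 → T at (11/2,4); v=(3,-2)
6. t=7/6 → R at (9,5/3); v=(-3,-2)
7. t=5/6 → B at (13/2,0); v=(-3,2)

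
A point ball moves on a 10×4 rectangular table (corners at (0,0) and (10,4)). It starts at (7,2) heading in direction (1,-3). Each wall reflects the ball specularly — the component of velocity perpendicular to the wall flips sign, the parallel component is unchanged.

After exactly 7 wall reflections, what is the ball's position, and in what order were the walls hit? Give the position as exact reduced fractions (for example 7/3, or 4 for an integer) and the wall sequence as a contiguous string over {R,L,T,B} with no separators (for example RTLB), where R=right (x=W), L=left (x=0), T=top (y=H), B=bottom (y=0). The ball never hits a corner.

1. t=2/3 → B at (23/3,0); v=(1,3)
2. t=4/3 → T at (9,4); v=(1,-3)
3. t=1 → R at (10,1); v=(-1,-3)
4. t=1/3 → B at (29/3,0); v=(-1,3)
5. t=4/3 → T at (25/3,4); v=(-1,-3)
6. t=4/3 → B at (7,0); v=(-1,3)
7. t=4/3 → T at (17/3,4); v=(-1,-3)

Final position: (17/3,4)
Wall sequence: BTRBTBT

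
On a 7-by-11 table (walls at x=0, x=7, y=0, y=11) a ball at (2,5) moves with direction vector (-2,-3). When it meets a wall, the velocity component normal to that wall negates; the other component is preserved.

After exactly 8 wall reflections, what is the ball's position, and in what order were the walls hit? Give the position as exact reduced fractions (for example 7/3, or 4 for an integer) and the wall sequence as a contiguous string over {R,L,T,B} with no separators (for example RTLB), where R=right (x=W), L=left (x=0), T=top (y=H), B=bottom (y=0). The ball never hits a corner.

1. t=1 → L at (0,2); v=(2,-3)
2. t=2/3 → B at (4/3,0); v=(2,3)
3. t=17/6 → R at (7,17/2); v=(-2,3)
4. t=5/6 → T at (16/3,11); v=(-2,-3)
5. t=8/3 → L at (0,3); v=(2,-3)
6. t=1 → B at (2,0); v=(2,3)
7. t=5/2 → R at (7,15/2); v=(-2,3)
8. t=7/6 → T at (14/3,11); v=(-2,-3)

Final position: (14/3,11)
Wall sequence: LBRTLBRT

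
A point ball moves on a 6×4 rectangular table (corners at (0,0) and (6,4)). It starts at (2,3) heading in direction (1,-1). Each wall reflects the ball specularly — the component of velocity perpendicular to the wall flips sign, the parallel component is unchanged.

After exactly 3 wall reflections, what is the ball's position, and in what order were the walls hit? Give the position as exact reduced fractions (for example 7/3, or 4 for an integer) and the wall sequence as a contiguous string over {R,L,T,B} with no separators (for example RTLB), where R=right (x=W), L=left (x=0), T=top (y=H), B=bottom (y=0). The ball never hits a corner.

1. t=3 → B at (5,0); v=(1,1)
2. t=1 → R at (6,1); v=(-1,1)
3. t=3 → T at (3,4); v=(-1,-1)

Final position: (3,4)
Wall sequence: BRT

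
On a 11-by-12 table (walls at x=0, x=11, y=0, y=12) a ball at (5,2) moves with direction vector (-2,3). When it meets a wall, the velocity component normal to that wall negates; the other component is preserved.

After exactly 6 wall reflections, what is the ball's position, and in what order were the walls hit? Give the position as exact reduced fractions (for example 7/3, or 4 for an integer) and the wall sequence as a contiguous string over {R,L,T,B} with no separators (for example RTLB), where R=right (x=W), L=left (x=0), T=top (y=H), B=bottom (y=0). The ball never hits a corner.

Final position: (0,11/2)
Wall sequence: LTBRTL

1. t=5/2 → L at (0,19/2); v=(2,3)
2. t=5/6 → T at (5/3,12); v=(2,-3)
3. t=4 → B at (29/3,0); v=(2,3)
4. t=2/3 → R at (11,2); v=(-2,3)
5. t=10/3 → T at (13/3,12); v=(-2,-3)
6. t=13/6 → L at (0,11/2); v=(2,-3)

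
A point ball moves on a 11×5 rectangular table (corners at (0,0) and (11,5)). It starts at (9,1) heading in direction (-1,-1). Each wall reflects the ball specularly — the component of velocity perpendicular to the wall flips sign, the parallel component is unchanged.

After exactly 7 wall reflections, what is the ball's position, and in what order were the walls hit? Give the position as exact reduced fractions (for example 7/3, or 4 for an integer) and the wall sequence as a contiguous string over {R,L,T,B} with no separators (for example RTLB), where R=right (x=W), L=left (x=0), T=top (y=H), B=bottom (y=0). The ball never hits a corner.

1. t=1 → B at (8,0); v=(-1,1)
2. t=5 → T at (3,5); v=(-1,-1)
3. t=3 → L at (0,2); v=(1,-1)
4. t=2 → B at (2,0); v=(1,1)
5. t=5 → T at (7,5); v=(1,-1)
6. t=4 → R at (11,1); v=(-1,-1)
7. t=1 → B at (10,0); v=(-1,1)

Final position: (10,0)
Wall sequence: BTLBTRB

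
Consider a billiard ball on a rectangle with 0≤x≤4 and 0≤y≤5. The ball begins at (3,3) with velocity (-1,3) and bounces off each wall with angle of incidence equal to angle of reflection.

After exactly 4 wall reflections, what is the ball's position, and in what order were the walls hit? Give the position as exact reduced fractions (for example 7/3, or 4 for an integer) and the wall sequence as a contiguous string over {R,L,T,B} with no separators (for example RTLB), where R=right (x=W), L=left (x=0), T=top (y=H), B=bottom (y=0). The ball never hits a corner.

Final position: (1,5)
Wall sequence: TBLT

1. t=2/3 → T at (7/3,5); v=(-1,-3)
2. t=5/3 → B at (2/3,0); v=(-1,3)
3. t=2/3 → L at (0,2); v=(1,3)
4. t=1 → T at (1,5); v=(1,-3)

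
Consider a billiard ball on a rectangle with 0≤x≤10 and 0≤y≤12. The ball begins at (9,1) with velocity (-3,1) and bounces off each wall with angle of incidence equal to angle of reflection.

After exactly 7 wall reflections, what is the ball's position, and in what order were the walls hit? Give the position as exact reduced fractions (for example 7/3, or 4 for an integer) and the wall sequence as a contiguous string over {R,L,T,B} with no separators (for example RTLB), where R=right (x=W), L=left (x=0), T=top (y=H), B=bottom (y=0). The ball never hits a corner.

Final position: (10,10/3)
Wall sequence: LRLTRLR

1. t=3 → L at (0,4); v=(3,1)
2. t=10/3 → R at (10,22/3); v=(-3,1)
3. t=10/3 → L at (0,32/3); v=(3,1)
4. t=4/3 → T at (4,12); v=(3,-1)
5. t=2 → R at (10,10); v=(-3,-1)
6. t=10/3 → L at (0,20/3); v=(3,-1)
7. t=10/3 → R at (10,10/3); v=(-3,-1)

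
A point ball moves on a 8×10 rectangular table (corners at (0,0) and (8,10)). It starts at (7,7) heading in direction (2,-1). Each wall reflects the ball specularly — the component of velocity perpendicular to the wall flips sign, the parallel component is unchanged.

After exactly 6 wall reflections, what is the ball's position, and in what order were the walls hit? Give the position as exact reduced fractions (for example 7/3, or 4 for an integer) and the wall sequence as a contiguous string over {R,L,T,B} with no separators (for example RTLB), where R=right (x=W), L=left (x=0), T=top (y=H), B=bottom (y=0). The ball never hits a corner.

1. t=1/2 → R at (8,13/2); v=(-2,-1)
2. t=4 → L at (0,5/2); v=(2,-1)
3. t=5/2 → B at (5,0); v=(2,1)
4. t=3/2 → R at (8,3/2); v=(-2,1)
5. t=4 → L at (0,11/2); v=(2,1)
6. t=4 → R at (8,19/2); v=(-2,1)

Final position: (8,19/2)
Wall sequence: RLBRLR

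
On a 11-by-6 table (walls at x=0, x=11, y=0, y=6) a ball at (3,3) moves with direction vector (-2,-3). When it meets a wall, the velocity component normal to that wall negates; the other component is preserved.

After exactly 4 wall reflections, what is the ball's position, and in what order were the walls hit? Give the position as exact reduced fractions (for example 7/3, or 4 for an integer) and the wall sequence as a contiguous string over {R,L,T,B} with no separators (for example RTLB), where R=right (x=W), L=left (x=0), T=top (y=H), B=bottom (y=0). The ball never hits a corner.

Final position: (7,0)
Wall sequence: BLTB

1. t=1 → B at (1,0); v=(-2,3)
2. t=1/2 → L at (0,3/2); v=(2,3)
3. t=3/2 → T at (3,6); v=(2,-3)
4. t=2 → B at (7,0); v=(2,3)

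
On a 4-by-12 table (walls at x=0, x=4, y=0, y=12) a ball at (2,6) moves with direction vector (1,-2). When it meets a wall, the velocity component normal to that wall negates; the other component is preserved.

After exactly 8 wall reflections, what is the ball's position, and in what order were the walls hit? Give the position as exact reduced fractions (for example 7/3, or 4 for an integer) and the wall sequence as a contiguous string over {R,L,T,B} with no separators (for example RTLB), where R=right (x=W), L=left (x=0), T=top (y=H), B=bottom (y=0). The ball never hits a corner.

1. t=2 → R at (4,2); v=(-1,-2)
2. t=1 → B at (3,0); v=(-1,2)
3. t=3 → L at (0,6); v=(1,2)
4. t=3 → T at (3,12); v=(1,-2)
5. t=1 → R at (4,10); v=(-1,-2)
6. t=4 → L at (0,2); v=(1,-2)
7. t=1 → B at (1,0); v=(1,2)
8. t=3 → R at (4,6); v=(-1,2)

Final position: (4,6)
Wall sequence: RBLTRLBR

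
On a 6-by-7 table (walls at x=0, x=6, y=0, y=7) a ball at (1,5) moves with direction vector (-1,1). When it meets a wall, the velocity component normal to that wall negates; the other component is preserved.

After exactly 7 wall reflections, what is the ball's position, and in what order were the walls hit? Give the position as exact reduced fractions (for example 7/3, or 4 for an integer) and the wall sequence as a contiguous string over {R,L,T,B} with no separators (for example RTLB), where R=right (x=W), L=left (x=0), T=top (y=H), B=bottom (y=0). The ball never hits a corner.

1. t=1 → L at (0,6); v=(1,1)
2. t=1 → T at (1,7); v=(1,-1)
3. t=5 → R at (6,2); v=(-1,-1)
4. t=2 → B at (4,0); v=(-1,1)
5. t=4 → L at (0,4); v=(1,1)
6. t=3 → T at (3,7); v=(1,-1)
7. t=3 → R at (6,4); v=(-1,-1)

Final position: (6,4)
Wall sequence: LTRBLTR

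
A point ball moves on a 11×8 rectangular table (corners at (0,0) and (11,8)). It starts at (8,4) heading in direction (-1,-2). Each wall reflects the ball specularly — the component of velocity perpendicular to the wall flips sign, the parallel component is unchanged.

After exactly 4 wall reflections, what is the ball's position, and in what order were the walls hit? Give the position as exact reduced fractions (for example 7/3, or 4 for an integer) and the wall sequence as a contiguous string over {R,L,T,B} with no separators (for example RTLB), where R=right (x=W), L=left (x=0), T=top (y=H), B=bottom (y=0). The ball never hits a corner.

Final position: (2,0)
Wall sequence: BTLB

1. t=2 → B at (6,0); v=(-1,2)
2. t=4 → T at (2,8); v=(-1,-2)
3. t=2 → L at (0,4); v=(1,-2)
4. t=2 → B at (2,0); v=(1,2)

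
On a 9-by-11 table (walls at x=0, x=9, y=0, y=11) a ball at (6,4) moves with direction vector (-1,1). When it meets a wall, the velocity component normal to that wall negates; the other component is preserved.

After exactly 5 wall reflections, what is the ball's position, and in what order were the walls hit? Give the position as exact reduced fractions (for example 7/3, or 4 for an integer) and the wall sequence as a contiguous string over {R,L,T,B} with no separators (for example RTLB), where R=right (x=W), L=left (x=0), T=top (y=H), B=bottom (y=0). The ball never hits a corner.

1. t=6 → L at (0,10); v=(1,1)
2. t=1 → T at (1,11); v=(1,-1)
3. t=8 → R at (9,3); v=(-1,-1)
4. t=3 → B at (6,0); v=(-1,1)
5. t=6 → L at (0,6); v=(1,1)

Final position: (0,6)
Wall sequence: LTRBL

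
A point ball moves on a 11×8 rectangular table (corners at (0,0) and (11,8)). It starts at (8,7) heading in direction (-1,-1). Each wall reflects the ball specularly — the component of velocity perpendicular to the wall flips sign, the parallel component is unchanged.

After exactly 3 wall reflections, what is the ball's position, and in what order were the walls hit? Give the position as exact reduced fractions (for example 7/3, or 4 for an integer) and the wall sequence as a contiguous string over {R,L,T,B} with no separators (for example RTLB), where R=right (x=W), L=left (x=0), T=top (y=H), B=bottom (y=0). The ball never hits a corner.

Final position: (7,8)
Wall sequence: BLT

1. t=7 → B at (1,0); v=(-1,1)
2. t=1 → L at (0,1); v=(1,1)
3. t=7 → T at (7,8); v=(1,-1)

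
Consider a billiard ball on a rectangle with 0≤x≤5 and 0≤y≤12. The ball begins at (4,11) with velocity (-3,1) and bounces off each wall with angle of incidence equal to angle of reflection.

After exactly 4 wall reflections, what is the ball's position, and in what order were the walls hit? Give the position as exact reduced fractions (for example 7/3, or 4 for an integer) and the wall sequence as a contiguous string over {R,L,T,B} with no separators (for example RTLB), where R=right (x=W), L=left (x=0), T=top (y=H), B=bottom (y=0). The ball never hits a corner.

1. t=1 → T at (1,12); v=(-3,-1)
2. t=1/3 → L at (0,35/3); v=(3,-1)
3. t=5/3 → R at (5,10); v=(-3,-1)
4. t=5/3 → L at (0,25/3); v=(3,-1)

Final position: (0,25/3)
Wall sequence: TLRL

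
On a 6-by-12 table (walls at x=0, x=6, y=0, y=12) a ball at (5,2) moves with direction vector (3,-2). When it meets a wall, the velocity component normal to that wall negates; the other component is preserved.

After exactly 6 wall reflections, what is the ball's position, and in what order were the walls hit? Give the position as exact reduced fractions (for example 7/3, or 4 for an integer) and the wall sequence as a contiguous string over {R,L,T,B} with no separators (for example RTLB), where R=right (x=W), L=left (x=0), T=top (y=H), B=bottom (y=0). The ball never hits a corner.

Final position: (2,12)
Wall sequence: RBLRLT

1. t=1/3 → R at (6,4/3); v=(-3,-2)
2. t=2/3 → B at (4,0); v=(-3,2)
3. t=4/3 → L at (0,8/3); v=(3,2)
4. t=2 → R at (6,20/3); v=(-3,2)
5. t=2 → L at (0,32/3); v=(3,2)
6. t=2/3 → T at (2,12); v=(3,-2)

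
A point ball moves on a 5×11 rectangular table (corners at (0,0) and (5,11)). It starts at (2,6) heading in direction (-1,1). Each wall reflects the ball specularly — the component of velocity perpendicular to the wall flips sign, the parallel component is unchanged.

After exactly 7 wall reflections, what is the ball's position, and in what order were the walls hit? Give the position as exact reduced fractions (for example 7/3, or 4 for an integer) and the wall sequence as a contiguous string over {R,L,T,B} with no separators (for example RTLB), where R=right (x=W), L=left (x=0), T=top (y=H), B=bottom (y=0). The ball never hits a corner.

Final position: (0,6)
Wall sequence: LTRLBRL

1. t=2 → L at (0,8); v=(1,1)
2. t=3 → T at (3,11); v=(1,-1)
3. t=2 → R at (5,9); v=(-1,-1)
4. t=5 → L at (0,4); v=(1,-1)
5. t=4 → B at (4,0); v=(1,1)
6. t=1 → R at (5,1); v=(-1,1)
7. t=5 → L at (0,6); v=(1,1)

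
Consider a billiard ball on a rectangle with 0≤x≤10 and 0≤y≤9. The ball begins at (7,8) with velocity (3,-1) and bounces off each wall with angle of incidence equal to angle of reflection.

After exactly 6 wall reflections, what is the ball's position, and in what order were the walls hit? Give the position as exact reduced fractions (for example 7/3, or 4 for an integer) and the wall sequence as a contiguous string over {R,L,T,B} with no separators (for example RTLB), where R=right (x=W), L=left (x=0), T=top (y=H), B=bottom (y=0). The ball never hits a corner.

1. t=1 → R at (10,7); v=(-3,-1)
2. t=10/3 → L at (0,11/3); v=(3,-1)
3. t=10/3 → R at (10,1/3); v=(-3,-1)
4. t=1/3 → B at (9,0); v=(-3,1)
5. t=3 → L at (0,3); v=(3,1)
6. t=10/3 → R at (10,19/3); v=(-3,1)

Final position: (10,19/3)
Wall sequence: RLRBLR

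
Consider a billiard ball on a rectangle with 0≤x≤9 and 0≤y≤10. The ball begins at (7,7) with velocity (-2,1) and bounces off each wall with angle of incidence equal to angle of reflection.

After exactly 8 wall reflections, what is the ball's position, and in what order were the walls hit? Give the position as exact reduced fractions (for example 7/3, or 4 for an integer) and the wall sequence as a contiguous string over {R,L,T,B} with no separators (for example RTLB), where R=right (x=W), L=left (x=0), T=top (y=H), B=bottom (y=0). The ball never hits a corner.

Final position: (3,10)
Wall sequence: TLRLBRLT

1. t=3 → T at (1,10); v=(-2,-1)
2. t=1/2 → L at (0,19/2); v=(2,-1)
3. t=9/2 → R at (9,5); v=(-2,-1)
4. t=9/2 → L at (0,1/2); v=(2,-1)
5. t=1/2 → B at (1,0); v=(2,1)
6. t=4 → R at (9,4); v=(-2,1)
7. t=9/2 → L at (0,17/2); v=(2,1)
8. t=3/2 → T at (3,10); v=(2,-1)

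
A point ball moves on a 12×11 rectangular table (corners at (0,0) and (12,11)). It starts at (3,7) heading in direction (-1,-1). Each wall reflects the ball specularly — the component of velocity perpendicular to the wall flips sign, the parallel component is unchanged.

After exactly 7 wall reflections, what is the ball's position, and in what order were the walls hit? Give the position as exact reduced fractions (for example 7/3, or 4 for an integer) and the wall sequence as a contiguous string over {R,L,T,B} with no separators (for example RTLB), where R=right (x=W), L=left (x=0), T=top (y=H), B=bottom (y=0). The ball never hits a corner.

1. t=3 → L at (0,4); v=(1,-1)
2. t=4 → B at (4,0); v=(1,1)
3. t=8 → R at (12,8); v=(-1,1)
4. t=3 → T at (9,11); v=(-1,-1)
5. t=9 → L at (0,2); v=(1,-1)
6. t=2 → B at (2,0); v=(1,1)
7. t=10 → R at (12,10); v=(-1,1)

Final position: (12,10)
Wall sequence: LBRTLBR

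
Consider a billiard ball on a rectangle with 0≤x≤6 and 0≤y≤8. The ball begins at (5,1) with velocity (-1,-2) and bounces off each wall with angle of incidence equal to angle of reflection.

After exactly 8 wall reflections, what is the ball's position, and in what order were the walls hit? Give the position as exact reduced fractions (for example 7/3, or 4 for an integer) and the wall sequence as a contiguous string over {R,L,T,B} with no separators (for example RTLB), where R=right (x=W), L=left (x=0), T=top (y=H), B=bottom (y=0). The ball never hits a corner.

1. t=1/2 → B at (9/2,0); v=(-1,2)
2. t=4 → T at (1/2,8); v=(-1,-2)
3. t=1/2 → L at (0,7); v=(1,-2)
4. t=7/2 → B at (7/2,0); v=(1,2)
5. t=5/2 → R at (6,5); v=(-1,2)
6. t=3/2 → T at (9/2,8); v=(-1,-2)
7. t=4 → B at (1/2,0); v=(-1,2)
8. t=1/2 → L at (0,1); v=(1,2)

Final position: (0,1)
Wall sequence: BTLBRTBL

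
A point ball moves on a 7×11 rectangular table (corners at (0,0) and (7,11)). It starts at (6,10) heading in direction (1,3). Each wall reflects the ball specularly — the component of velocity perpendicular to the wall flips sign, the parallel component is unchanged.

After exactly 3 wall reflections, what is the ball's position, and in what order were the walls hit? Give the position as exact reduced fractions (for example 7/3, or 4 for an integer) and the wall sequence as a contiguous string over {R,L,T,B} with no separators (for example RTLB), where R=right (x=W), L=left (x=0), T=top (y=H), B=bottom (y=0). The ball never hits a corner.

Final position: (4,0)
Wall sequence: TRB

1. t=1/3 → T at (19/3,11); v=(1,-3)
2. t=2/3 → R at (7,9); v=(-1,-3)
3. t=3 → B at (4,0); v=(-1,3)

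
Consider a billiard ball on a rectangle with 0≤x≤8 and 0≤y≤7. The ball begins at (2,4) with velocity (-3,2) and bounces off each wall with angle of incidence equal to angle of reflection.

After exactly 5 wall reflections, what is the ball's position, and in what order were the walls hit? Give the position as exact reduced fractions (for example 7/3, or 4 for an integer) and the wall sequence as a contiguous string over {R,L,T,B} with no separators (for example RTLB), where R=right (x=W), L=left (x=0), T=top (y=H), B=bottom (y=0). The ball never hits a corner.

Final position: (0,2)
Wall sequence: LTRBL

1. t=2/3 → L at (0,16/3); v=(3,2)
2. t=5/6 → T at (5/2,7); v=(3,-2)
3. t=11/6 → R at (8,10/3); v=(-3,-2)
4. t=5/3 → B at (3,0); v=(-3,2)
5. t=1 → L at (0,2); v=(3,2)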